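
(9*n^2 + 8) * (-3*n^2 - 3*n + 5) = -27*n^4 - 27*n^3 + 21*n^2 - 24*n + 40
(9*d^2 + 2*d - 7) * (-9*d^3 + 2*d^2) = -81*d^5 + 67*d^3 - 14*d^2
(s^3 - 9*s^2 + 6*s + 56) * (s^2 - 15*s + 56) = s^5 - 24*s^4 + 197*s^3 - 538*s^2 - 504*s + 3136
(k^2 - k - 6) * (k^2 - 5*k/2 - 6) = k^4 - 7*k^3/2 - 19*k^2/2 + 21*k + 36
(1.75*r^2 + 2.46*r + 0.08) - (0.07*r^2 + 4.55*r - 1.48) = 1.68*r^2 - 2.09*r + 1.56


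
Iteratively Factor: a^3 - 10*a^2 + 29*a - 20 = (a - 5)*(a^2 - 5*a + 4) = (a - 5)*(a - 1)*(a - 4)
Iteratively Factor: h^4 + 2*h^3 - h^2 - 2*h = (h + 2)*(h^3 - h) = h*(h + 2)*(h^2 - 1) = h*(h - 1)*(h + 2)*(h + 1)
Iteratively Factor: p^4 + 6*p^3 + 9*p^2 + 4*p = (p)*(p^3 + 6*p^2 + 9*p + 4) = p*(p + 1)*(p^2 + 5*p + 4) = p*(p + 1)*(p + 4)*(p + 1)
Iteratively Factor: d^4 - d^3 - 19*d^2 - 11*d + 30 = (d - 5)*(d^3 + 4*d^2 + d - 6) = (d - 5)*(d + 2)*(d^2 + 2*d - 3) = (d - 5)*(d - 1)*(d + 2)*(d + 3)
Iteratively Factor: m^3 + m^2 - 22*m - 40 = (m + 2)*(m^2 - m - 20) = (m - 5)*(m + 2)*(m + 4)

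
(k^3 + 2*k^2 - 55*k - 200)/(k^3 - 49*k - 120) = (k + 5)/(k + 3)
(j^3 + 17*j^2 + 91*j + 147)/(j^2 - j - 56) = (j^2 + 10*j + 21)/(j - 8)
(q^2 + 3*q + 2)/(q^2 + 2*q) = (q + 1)/q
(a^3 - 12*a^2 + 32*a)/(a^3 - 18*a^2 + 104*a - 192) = a/(a - 6)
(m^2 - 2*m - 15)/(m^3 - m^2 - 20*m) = (m + 3)/(m*(m + 4))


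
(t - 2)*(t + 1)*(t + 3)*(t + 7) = t^4 + 9*t^3 + 9*t^2 - 41*t - 42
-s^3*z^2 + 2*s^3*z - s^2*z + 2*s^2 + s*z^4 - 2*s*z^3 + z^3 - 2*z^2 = (-s + z)*(s + z)*(z - 2)*(s*z + 1)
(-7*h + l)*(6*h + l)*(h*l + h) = -42*h^3*l - 42*h^3 - h^2*l^2 - h^2*l + h*l^3 + h*l^2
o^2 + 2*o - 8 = (o - 2)*(o + 4)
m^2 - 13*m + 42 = (m - 7)*(m - 6)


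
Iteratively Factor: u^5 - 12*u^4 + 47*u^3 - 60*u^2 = (u - 5)*(u^4 - 7*u^3 + 12*u^2) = (u - 5)*(u - 4)*(u^3 - 3*u^2) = (u - 5)*(u - 4)*(u - 3)*(u^2) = u*(u - 5)*(u - 4)*(u - 3)*(u)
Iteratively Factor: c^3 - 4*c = (c)*(c^2 - 4) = c*(c + 2)*(c - 2)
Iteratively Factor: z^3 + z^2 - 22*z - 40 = (z - 5)*(z^2 + 6*z + 8) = (z - 5)*(z + 2)*(z + 4)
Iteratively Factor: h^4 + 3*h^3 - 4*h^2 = (h - 1)*(h^3 + 4*h^2) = h*(h - 1)*(h^2 + 4*h) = h*(h - 1)*(h + 4)*(h)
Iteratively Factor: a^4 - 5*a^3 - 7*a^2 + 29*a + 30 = (a + 1)*(a^3 - 6*a^2 - a + 30) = (a - 3)*(a + 1)*(a^2 - 3*a - 10) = (a - 3)*(a + 1)*(a + 2)*(a - 5)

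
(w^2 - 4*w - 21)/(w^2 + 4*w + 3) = (w - 7)/(w + 1)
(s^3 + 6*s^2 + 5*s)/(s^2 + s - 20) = s*(s + 1)/(s - 4)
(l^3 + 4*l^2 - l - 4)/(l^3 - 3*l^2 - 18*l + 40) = (l^2 - 1)/(l^2 - 7*l + 10)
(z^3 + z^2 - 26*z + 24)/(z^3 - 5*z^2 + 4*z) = (z + 6)/z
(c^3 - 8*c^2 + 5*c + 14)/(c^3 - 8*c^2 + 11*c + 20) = (c^2 - 9*c + 14)/(c^2 - 9*c + 20)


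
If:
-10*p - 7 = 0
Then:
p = -7/10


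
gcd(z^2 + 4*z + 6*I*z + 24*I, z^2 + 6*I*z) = z + 6*I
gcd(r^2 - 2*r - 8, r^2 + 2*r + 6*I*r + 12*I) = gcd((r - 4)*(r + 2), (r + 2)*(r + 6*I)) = r + 2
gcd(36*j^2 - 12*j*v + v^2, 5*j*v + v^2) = 1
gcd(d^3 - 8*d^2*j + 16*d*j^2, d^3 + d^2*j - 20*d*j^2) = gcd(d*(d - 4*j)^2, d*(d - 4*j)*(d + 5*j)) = d^2 - 4*d*j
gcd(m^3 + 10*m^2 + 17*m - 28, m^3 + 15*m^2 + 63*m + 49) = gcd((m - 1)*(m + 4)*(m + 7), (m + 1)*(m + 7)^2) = m + 7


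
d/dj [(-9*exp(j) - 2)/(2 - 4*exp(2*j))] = (-18*exp(2*j) - 8*exp(j) - 9)*exp(j)/(2*(4*exp(4*j) - 4*exp(2*j) + 1))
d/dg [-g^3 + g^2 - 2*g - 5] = -3*g^2 + 2*g - 2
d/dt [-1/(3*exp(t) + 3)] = 1/(12*cosh(t/2)^2)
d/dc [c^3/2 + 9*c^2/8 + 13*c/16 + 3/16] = 3*c^2/2 + 9*c/4 + 13/16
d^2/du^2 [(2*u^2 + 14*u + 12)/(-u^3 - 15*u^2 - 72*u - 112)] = 4*(-u^4 - 13*u^3 - 15*u^2 + 401*u + 1430)/(u^7 + 37*u^6 + 579*u^5 + 4967*u^4 + 25232*u^3 + 75936*u^2 + 125440*u + 87808)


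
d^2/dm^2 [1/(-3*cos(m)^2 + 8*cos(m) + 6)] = 2*(-18*sin(m)^4 + 77*sin(m)^2 - 21*cos(m) + 9*cos(3*m) + 23)/(3*sin(m)^2 + 8*cos(m) + 3)^3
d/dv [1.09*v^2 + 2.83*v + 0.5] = 2.18*v + 2.83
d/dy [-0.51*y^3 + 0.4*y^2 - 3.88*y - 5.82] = -1.53*y^2 + 0.8*y - 3.88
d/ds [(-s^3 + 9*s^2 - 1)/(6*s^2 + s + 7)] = (3*s*(6 - s)*(6*s^2 + s + 7) + (12*s + 1)*(s^3 - 9*s^2 + 1))/(6*s^2 + s + 7)^2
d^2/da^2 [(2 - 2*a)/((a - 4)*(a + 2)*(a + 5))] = 12*(-a^5 - a^4 - a^3 - 89*a^2 - 134*a + 388)/(a^9 + 9*a^8 - 27*a^7 - 417*a^6 - 234*a^5 + 6156*a^4 + 11928*a^3 - 24480*a^2 - 86400*a - 64000)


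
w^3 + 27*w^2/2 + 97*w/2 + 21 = (w + 1/2)*(w + 6)*(w + 7)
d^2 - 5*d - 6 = (d - 6)*(d + 1)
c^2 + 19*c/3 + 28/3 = (c + 7/3)*(c + 4)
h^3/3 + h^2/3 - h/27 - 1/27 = (h/3 + 1/3)*(h - 1/3)*(h + 1/3)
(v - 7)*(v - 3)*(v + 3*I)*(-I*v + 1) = -I*v^4 + 4*v^3 + 10*I*v^3 - 40*v^2 - 18*I*v^2 + 84*v - 30*I*v + 63*I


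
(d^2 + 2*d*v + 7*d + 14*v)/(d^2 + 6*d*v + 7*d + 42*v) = (d + 2*v)/(d + 6*v)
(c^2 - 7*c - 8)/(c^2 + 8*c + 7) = (c - 8)/(c + 7)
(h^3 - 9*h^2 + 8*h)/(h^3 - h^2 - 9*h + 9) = h*(h - 8)/(h^2 - 9)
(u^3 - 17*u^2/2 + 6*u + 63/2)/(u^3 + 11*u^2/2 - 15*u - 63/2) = (u - 7)/(u + 7)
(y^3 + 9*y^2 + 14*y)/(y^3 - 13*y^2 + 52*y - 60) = y*(y^2 + 9*y + 14)/(y^3 - 13*y^2 + 52*y - 60)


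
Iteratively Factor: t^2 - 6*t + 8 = (t - 2)*(t - 4)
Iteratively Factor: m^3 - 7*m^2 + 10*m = (m - 2)*(m^2 - 5*m) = (m - 5)*(m - 2)*(m)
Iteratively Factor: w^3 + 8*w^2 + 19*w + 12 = (w + 4)*(w^2 + 4*w + 3) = (w + 3)*(w + 4)*(w + 1)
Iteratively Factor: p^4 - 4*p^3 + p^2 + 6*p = (p + 1)*(p^3 - 5*p^2 + 6*p) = (p - 3)*(p + 1)*(p^2 - 2*p) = p*(p - 3)*(p + 1)*(p - 2)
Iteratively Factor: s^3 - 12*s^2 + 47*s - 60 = (s - 3)*(s^2 - 9*s + 20) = (s - 4)*(s - 3)*(s - 5)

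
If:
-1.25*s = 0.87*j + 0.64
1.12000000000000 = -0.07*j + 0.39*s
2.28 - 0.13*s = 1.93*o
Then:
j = -3.87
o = 1.03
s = 2.18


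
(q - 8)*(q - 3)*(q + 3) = q^3 - 8*q^2 - 9*q + 72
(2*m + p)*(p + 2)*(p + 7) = 2*m*p^2 + 18*m*p + 28*m + p^3 + 9*p^2 + 14*p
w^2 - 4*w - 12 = (w - 6)*(w + 2)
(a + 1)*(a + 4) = a^2 + 5*a + 4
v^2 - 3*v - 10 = (v - 5)*(v + 2)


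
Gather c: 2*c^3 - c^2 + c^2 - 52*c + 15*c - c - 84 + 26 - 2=2*c^3 - 38*c - 60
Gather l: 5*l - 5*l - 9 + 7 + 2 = 0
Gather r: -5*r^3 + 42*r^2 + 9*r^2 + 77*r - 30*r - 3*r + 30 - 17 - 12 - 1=-5*r^3 + 51*r^2 + 44*r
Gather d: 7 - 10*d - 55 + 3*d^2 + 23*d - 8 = 3*d^2 + 13*d - 56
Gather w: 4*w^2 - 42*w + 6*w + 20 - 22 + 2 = 4*w^2 - 36*w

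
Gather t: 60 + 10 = 70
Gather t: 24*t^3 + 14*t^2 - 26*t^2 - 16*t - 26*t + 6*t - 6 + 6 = 24*t^3 - 12*t^2 - 36*t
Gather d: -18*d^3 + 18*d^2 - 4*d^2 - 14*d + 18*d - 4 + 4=-18*d^3 + 14*d^2 + 4*d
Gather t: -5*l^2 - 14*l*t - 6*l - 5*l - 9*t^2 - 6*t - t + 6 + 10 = -5*l^2 - 11*l - 9*t^2 + t*(-14*l - 7) + 16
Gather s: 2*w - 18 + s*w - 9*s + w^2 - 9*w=s*(w - 9) + w^2 - 7*w - 18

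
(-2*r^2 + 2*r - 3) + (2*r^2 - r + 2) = r - 1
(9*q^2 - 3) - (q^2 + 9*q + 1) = 8*q^2 - 9*q - 4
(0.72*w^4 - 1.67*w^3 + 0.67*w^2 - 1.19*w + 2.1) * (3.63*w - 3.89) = 2.6136*w^5 - 8.8629*w^4 + 8.9284*w^3 - 6.926*w^2 + 12.2521*w - 8.169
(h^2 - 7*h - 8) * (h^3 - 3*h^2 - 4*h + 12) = h^5 - 10*h^4 + 9*h^3 + 64*h^2 - 52*h - 96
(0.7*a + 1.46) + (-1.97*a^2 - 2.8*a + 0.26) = -1.97*a^2 - 2.1*a + 1.72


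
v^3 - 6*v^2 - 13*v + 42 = (v - 7)*(v - 2)*(v + 3)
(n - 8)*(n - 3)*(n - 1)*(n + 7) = n^4 - 5*n^3 - 49*n^2 + 221*n - 168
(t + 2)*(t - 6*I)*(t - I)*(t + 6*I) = t^4 + 2*t^3 - I*t^3 + 36*t^2 - 2*I*t^2 + 72*t - 36*I*t - 72*I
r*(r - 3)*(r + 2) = r^3 - r^2 - 6*r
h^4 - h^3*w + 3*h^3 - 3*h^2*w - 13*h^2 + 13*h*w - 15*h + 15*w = (h - 3)*(h + 1)*(h + 5)*(h - w)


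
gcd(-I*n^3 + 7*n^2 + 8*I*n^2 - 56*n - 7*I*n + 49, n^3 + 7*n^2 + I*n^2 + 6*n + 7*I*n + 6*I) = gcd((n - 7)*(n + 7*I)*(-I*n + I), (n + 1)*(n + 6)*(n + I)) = 1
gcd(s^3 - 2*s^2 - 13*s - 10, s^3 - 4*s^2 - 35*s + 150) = s - 5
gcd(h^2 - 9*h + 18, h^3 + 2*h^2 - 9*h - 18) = h - 3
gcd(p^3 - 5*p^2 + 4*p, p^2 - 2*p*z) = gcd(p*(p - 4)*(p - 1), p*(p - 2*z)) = p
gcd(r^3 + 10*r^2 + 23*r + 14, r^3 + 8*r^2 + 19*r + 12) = r + 1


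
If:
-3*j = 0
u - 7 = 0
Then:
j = 0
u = 7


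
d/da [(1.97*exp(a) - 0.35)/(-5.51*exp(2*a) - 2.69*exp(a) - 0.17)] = (10.8547*exp(2*a) - 3.857*exp(a) - 1.2764)*exp(a)/(30.3601*exp(4*a) + 29.6438*exp(3*a) + 9.1095*exp(2*a) + 0.9146*exp(a) + 0.0289)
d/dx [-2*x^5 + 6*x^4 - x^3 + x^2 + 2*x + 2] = -10*x^4 + 24*x^3 - 3*x^2 + 2*x + 2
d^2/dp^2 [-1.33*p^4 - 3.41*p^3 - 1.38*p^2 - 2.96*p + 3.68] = -15.96*p^2 - 20.46*p - 2.76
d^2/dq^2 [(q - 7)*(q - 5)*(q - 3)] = 6*q - 30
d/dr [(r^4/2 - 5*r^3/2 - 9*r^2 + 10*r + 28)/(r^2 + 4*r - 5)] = (2*r^5 + 7*r^4 - 60*r^3 - 17*r^2 + 68*r - 324)/(2*(r^4 + 8*r^3 + 6*r^2 - 40*r + 25))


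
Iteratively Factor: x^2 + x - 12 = (x + 4)*(x - 3)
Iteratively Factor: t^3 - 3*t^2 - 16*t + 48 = (t + 4)*(t^2 - 7*t + 12) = (t - 4)*(t + 4)*(t - 3)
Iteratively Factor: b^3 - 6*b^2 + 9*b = (b - 3)*(b^2 - 3*b) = (b - 3)^2*(b)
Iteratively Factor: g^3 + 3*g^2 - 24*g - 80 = (g + 4)*(g^2 - g - 20) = (g - 5)*(g + 4)*(g + 4)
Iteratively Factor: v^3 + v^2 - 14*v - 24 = (v + 3)*(v^2 - 2*v - 8) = (v - 4)*(v + 3)*(v + 2)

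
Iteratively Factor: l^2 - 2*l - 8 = (l - 4)*(l + 2)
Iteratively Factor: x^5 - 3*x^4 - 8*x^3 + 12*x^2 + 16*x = (x - 4)*(x^4 + x^3 - 4*x^2 - 4*x) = (x - 4)*(x - 2)*(x^3 + 3*x^2 + 2*x) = (x - 4)*(x - 2)*(x + 2)*(x^2 + x) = (x - 4)*(x - 2)*(x + 1)*(x + 2)*(x)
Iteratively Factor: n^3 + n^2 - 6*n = (n)*(n^2 + n - 6) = n*(n + 3)*(n - 2)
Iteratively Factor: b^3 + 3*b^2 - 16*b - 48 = (b - 4)*(b^2 + 7*b + 12) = (b - 4)*(b + 3)*(b + 4)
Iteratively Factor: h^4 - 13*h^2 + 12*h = (h + 4)*(h^3 - 4*h^2 + 3*h) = (h - 1)*(h + 4)*(h^2 - 3*h) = h*(h - 1)*(h + 4)*(h - 3)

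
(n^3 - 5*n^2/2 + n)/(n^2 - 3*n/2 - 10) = n*(-2*n^2 + 5*n - 2)/(-2*n^2 + 3*n + 20)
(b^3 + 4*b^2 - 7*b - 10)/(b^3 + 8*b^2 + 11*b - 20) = (b^2 - b - 2)/(b^2 + 3*b - 4)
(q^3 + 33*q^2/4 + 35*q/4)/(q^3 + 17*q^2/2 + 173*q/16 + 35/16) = 4*q/(4*q + 1)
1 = 1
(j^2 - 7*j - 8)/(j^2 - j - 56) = (j + 1)/(j + 7)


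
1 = 1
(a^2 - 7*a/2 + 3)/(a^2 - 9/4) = 2*(a - 2)/(2*a + 3)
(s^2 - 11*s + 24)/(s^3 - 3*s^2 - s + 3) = (s - 8)/(s^2 - 1)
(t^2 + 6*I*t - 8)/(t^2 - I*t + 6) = (t + 4*I)/(t - 3*I)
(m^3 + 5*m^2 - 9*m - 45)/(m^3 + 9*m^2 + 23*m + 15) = (m - 3)/(m + 1)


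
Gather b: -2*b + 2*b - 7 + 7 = 0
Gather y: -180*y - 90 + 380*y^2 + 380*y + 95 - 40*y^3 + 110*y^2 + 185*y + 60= -40*y^3 + 490*y^2 + 385*y + 65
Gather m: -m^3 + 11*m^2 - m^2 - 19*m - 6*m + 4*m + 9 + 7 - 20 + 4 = -m^3 + 10*m^2 - 21*m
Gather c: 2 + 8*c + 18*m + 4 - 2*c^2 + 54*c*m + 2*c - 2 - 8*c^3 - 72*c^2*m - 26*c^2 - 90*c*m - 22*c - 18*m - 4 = -8*c^3 + c^2*(-72*m - 28) + c*(-36*m - 12)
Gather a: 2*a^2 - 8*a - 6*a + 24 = 2*a^2 - 14*a + 24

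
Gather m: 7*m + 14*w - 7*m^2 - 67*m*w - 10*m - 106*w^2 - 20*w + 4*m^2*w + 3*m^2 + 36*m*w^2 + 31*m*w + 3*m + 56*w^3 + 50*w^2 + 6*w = m^2*(4*w - 4) + m*(36*w^2 - 36*w) + 56*w^3 - 56*w^2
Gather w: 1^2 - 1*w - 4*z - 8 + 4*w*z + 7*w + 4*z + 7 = w*(4*z + 6)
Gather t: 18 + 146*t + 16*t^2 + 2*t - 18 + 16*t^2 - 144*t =32*t^2 + 4*t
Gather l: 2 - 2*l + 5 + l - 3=4 - l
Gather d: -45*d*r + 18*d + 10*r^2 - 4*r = d*(18 - 45*r) + 10*r^2 - 4*r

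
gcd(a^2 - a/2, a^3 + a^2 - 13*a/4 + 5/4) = a - 1/2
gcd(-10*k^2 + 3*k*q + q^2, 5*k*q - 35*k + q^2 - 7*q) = 5*k + q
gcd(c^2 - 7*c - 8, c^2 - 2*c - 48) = c - 8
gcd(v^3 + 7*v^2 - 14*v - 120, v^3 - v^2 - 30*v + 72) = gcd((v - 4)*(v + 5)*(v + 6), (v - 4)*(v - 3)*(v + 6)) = v^2 + 2*v - 24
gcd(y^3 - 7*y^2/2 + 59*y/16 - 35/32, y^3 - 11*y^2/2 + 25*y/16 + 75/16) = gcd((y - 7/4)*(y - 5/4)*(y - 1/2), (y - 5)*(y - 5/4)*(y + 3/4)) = y - 5/4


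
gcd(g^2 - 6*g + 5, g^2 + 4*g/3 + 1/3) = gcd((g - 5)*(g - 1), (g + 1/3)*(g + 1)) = 1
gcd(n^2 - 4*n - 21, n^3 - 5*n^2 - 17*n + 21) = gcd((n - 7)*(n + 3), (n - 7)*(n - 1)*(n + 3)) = n^2 - 4*n - 21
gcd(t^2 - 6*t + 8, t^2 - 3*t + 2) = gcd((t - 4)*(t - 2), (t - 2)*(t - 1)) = t - 2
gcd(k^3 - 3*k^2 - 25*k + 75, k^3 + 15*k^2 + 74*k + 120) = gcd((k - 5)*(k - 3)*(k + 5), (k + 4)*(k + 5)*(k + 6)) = k + 5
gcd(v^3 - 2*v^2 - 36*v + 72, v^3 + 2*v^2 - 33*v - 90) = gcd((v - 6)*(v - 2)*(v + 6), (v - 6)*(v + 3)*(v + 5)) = v - 6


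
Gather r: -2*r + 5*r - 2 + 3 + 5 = 3*r + 6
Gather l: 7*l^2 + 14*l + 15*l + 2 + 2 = 7*l^2 + 29*l + 4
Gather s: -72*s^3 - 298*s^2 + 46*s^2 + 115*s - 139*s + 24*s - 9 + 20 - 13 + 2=-72*s^3 - 252*s^2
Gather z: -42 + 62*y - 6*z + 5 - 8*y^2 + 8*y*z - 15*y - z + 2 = -8*y^2 + 47*y + z*(8*y - 7) - 35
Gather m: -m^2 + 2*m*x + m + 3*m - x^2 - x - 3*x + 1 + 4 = -m^2 + m*(2*x + 4) - x^2 - 4*x + 5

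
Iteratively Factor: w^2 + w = (w + 1)*(w)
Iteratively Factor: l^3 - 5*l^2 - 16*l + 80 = (l - 4)*(l^2 - l - 20) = (l - 5)*(l - 4)*(l + 4)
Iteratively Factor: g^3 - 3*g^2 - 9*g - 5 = (g - 5)*(g^2 + 2*g + 1) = (g - 5)*(g + 1)*(g + 1)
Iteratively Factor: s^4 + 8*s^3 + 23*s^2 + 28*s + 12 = (s + 3)*(s^3 + 5*s^2 + 8*s + 4) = (s + 1)*(s + 3)*(s^2 + 4*s + 4) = (s + 1)*(s + 2)*(s + 3)*(s + 2)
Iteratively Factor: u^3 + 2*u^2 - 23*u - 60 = (u + 3)*(u^2 - u - 20) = (u + 3)*(u + 4)*(u - 5)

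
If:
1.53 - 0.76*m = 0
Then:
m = 2.01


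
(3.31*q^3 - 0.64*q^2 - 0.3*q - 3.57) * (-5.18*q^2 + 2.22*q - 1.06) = -17.1458*q^5 + 10.6634*q^4 - 3.3754*q^3 + 18.505*q^2 - 7.6074*q + 3.7842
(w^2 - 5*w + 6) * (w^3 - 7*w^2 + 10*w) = w^5 - 12*w^4 + 51*w^3 - 92*w^2 + 60*w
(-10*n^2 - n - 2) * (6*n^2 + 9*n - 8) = -60*n^4 - 96*n^3 + 59*n^2 - 10*n + 16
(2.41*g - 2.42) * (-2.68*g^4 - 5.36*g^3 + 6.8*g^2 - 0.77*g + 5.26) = -6.4588*g^5 - 6.432*g^4 + 29.3592*g^3 - 18.3117*g^2 + 14.54*g - 12.7292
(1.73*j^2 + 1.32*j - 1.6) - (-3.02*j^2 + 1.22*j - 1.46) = 4.75*j^2 + 0.1*j - 0.14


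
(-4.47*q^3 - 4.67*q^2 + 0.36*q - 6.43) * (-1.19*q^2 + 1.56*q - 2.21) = 5.3193*q^5 - 1.4159*q^4 + 2.1651*q^3 + 18.534*q^2 - 10.8264*q + 14.2103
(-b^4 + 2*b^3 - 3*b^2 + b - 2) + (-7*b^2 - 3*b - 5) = -b^4 + 2*b^3 - 10*b^2 - 2*b - 7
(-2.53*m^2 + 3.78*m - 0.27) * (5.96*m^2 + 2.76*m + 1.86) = -15.0788*m^4 + 15.546*m^3 + 4.1178*m^2 + 6.2856*m - 0.5022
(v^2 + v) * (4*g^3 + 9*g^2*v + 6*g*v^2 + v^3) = 4*g^3*v^2 + 4*g^3*v + 9*g^2*v^3 + 9*g^2*v^2 + 6*g*v^4 + 6*g*v^3 + v^5 + v^4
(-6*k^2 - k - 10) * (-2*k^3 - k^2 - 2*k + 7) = 12*k^5 + 8*k^4 + 33*k^3 - 30*k^2 + 13*k - 70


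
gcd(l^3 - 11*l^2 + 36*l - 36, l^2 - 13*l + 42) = l - 6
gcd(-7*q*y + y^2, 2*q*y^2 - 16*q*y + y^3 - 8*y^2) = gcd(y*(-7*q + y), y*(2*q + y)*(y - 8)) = y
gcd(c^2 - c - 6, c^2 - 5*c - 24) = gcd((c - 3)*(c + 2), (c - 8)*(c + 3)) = 1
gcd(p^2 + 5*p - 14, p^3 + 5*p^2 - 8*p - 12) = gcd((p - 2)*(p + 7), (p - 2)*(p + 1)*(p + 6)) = p - 2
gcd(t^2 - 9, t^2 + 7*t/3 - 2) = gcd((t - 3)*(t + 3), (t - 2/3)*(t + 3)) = t + 3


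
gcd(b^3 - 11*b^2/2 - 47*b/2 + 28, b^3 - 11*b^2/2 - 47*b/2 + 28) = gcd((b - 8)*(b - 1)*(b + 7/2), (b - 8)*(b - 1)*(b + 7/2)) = b^3 - 11*b^2/2 - 47*b/2 + 28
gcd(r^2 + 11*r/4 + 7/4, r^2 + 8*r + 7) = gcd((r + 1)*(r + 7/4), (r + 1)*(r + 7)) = r + 1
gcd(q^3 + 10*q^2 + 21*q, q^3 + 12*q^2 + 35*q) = q^2 + 7*q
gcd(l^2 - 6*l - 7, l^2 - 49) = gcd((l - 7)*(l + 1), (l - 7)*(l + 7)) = l - 7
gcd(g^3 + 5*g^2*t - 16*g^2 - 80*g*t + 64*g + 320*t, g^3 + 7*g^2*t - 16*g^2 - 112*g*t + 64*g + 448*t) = g^2 - 16*g + 64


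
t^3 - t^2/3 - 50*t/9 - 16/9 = (t - 8/3)*(t + 1/3)*(t + 2)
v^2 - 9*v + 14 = (v - 7)*(v - 2)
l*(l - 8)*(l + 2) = l^3 - 6*l^2 - 16*l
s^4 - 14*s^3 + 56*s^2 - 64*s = s*(s - 8)*(s - 4)*(s - 2)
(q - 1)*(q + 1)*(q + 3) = q^3 + 3*q^2 - q - 3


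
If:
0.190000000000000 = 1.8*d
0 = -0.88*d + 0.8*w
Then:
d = 0.11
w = 0.12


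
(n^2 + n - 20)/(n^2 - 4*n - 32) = (-n^2 - n + 20)/(-n^2 + 4*n + 32)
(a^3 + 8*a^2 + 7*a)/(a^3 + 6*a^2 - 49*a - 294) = a*(a + 1)/(a^2 - a - 42)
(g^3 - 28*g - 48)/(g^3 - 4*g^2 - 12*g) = (g + 4)/g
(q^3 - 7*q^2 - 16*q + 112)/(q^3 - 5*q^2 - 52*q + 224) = (q^2 - 3*q - 28)/(q^2 - q - 56)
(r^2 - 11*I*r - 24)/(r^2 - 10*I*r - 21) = (r - 8*I)/(r - 7*I)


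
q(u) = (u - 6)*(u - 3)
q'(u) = 2*u - 9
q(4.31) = -2.21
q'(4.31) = -0.38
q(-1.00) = 28.00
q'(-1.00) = -11.00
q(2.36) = 2.33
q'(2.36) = -4.28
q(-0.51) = 22.85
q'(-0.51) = -10.02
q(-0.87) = 26.59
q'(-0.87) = -10.74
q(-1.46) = 33.27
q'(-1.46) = -11.92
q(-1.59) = 34.84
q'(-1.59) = -12.18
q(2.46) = 1.91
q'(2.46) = -4.08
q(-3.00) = 54.00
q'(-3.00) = -15.00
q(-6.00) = 108.00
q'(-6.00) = -21.00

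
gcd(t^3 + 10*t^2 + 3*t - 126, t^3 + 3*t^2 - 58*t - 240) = t + 6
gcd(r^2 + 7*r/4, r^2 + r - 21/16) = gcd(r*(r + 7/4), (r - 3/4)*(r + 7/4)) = r + 7/4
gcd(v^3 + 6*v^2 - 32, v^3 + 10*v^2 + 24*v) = v + 4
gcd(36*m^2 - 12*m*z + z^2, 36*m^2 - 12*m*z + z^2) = 36*m^2 - 12*m*z + z^2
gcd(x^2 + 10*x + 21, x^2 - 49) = x + 7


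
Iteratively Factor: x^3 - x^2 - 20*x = (x - 5)*(x^2 + 4*x) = (x - 5)*(x + 4)*(x)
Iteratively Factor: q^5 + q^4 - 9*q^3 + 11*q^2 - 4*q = (q - 1)*(q^4 + 2*q^3 - 7*q^2 + 4*q) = (q - 1)*(q + 4)*(q^3 - 2*q^2 + q) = (q - 1)^2*(q + 4)*(q^2 - q) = q*(q - 1)^2*(q + 4)*(q - 1)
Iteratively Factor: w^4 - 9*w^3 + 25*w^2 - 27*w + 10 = (w - 2)*(w^3 - 7*w^2 + 11*w - 5) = (w - 2)*(w - 1)*(w^2 - 6*w + 5) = (w - 5)*(w - 2)*(w - 1)*(w - 1)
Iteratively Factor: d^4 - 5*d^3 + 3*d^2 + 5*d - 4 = (d + 1)*(d^3 - 6*d^2 + 9*d - 4) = (d - 1)*(d + 1)*(d^2 - 5*d + 4) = (d - 4)*(d - 1)*(d + 1)*(d - 1)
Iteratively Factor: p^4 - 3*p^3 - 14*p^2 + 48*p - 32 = (p - 1)*(p^3 - 2*p^2 - 16*p + 32) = (p - 2)*(p - 1)*(p^2 - 16) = (p - 2)*(p - 1)*(p + 4)*(p - 4)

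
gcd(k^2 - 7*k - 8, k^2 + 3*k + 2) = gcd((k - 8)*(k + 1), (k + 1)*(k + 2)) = k + 1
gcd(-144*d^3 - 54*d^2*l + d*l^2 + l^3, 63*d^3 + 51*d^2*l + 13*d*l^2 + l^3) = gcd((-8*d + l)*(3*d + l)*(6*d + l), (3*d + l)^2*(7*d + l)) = 3*d + l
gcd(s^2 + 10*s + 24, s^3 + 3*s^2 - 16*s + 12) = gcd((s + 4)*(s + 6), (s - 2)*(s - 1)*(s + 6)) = s + 6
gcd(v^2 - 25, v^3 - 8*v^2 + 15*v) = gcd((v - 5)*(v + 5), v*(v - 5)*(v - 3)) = v - 5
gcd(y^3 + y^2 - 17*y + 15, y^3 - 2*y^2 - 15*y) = 1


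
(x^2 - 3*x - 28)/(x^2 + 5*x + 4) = (x - 7)/(x + 1)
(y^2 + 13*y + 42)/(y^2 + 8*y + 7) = (y + 6)/(y + 1)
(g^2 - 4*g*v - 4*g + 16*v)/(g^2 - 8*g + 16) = (g - 4*v)/(g - 4)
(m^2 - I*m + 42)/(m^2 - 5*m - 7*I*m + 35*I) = (m + 6*I)/(m - 5)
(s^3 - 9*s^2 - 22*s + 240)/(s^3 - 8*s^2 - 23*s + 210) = (s - 8)/(s - 7)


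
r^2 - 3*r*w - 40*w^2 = (r - 8*w)*(r + 5*w)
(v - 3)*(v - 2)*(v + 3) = v^3 - 2*v^2 - 9*v + 18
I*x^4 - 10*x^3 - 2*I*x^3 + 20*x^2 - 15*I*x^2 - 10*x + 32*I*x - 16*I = (x - 1)*(x + 2*I)*(x + 8*I)*(I*x - I)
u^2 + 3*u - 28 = (u - 4)*(u + 7)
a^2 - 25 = (a - 5)*(a + 5)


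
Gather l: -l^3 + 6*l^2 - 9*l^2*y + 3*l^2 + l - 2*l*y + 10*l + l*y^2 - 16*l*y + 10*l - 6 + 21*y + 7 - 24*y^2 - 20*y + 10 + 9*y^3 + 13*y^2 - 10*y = -l^3 + l^2*(9 - 9*y) + l*(y^2 - 18*y + 21) + 9*y^3 - 11*y^2 - 9*y + 11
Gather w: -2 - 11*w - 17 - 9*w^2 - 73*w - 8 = -9*w^2 - 84*w - 27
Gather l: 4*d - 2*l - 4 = 4*d - 2*l - 4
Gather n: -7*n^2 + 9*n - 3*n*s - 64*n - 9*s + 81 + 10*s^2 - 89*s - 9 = -7*n^2 + n*(-3*s - 55) + 10*s^2 - 98*s + 72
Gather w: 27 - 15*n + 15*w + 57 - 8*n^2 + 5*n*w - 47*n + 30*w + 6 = -8*n^2 - 62*n + w*(5*n + 45) + 90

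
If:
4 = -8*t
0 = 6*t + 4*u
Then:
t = -1/2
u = 3/4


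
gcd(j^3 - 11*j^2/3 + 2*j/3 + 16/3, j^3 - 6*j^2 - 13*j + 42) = j - 2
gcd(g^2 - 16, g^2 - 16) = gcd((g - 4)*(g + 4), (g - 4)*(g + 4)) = g^2 - 16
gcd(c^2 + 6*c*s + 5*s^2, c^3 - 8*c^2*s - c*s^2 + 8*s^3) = c + s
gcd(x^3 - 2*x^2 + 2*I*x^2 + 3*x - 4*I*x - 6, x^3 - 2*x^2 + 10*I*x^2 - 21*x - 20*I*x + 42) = x^2 + x*(-2 + 3*I) - 6*I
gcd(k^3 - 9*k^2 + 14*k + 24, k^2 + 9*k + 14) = 1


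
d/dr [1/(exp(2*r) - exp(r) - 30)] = (1 - 2*exp(r))*exp(r)/(-exp(2*r) + exp(r) + 30)^2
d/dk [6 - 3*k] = -3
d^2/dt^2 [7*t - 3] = 0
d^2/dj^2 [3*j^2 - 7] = 6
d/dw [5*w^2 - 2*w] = 10*w - 2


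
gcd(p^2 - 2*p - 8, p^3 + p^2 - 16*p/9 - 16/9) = 1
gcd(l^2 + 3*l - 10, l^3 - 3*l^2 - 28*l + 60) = l^2 + 3*l - 10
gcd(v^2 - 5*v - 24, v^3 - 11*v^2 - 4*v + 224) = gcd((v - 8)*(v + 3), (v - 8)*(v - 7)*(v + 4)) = v - 8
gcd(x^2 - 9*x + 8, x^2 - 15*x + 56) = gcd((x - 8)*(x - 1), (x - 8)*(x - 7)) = x - 8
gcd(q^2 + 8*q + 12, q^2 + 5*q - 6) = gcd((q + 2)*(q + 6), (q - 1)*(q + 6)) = q + 6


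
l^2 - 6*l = l*(l - 6)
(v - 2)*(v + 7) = v^2 + 5*v - 14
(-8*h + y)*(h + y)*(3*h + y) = -24*h^3 - 29*h^2*y - 4*h*y^2 + y^3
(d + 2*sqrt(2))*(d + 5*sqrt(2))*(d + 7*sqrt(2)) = d^3 + 14*sqrt(2)*d^2 + 118*d + 140*sqrt(2)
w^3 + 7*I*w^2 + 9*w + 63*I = (w - 3*I)*(w + 3*I)*(w + 7*I)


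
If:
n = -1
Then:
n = -1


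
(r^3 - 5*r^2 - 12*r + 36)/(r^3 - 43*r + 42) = (r^2 + r - 6)/(r^2 + 6*r - 7)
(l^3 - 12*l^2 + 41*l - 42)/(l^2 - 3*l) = l - 9 + 14/l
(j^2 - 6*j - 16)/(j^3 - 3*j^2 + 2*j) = (j^2 - 6*j - 16)/(j*(j^2 - 3*j + 2))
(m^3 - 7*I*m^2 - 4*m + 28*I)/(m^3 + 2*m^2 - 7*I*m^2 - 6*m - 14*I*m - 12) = (m^2 - m*(2 + 7*I) + 14*I)/(m^2 - 7*I*m - 6)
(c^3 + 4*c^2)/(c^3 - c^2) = (c + 4)/(c - 1)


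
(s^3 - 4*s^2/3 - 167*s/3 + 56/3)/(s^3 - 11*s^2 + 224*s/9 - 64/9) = 3*(s + 7)/(3*s - 8)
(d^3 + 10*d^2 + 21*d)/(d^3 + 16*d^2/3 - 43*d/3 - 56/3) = 3*d*(d + 3)/(3*d^2 - 5*d - 8)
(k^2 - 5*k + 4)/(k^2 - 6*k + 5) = (k - 4)/(k - 5)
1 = 1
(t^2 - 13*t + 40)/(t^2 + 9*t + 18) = (t^2 - 13*t + 40)/(t^2 + 9*t + 18)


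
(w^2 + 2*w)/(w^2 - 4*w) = (w + 2)/(w - 4)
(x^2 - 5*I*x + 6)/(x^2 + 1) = (x - 6*I)/(x - I)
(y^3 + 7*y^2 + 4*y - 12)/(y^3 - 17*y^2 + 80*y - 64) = (y^2 + 8*y + 12)/(y^2 - 16*y + 64)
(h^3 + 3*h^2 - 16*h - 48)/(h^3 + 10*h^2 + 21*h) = (h^2 - 16)/(h*(h + 7))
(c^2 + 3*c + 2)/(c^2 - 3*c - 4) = (c + 2)/(c - 4)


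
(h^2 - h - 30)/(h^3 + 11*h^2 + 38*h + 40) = (h - 6)/(h^2 + 6*h + 8)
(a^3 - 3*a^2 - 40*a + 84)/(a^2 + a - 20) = (a^3 - 3*a^2 - 40*a + 84)/(a^2 + a - 20)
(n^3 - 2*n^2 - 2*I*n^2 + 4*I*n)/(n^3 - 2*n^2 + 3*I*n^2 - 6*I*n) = (n - 2*I)/(n + 3*I)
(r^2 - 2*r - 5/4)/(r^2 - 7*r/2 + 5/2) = (r + 1/2)/(r - 1)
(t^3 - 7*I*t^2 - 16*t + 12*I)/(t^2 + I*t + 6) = (t^2 - 5*I*t - 6)/(t + 3*I)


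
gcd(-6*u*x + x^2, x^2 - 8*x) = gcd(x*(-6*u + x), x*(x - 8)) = x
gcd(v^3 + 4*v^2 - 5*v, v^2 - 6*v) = v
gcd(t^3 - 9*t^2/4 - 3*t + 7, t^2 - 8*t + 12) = t - 2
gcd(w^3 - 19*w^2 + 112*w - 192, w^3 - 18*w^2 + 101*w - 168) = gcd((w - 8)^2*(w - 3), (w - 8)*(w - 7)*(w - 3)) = w^2 - 11*w + 24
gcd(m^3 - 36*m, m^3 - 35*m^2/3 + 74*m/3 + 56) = m - 6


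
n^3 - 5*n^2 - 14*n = n*(n - 7)*(n + 2)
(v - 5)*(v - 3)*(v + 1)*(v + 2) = v^4 - 5*v^3 - 7*v^2 + 29*v + 30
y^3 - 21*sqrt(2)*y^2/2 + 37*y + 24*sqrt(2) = (y - 8*sqrt(2))*(y - 3*sqrt(2))*(y + sqrt(2)/2)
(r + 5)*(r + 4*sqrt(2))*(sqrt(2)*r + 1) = sqrt(2)*r^3 + 5*sqrt(2)*r^2 + 9*r^2 + 4*sqrt(2)*r + 45*r + 20*sqrt(2)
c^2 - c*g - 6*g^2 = (c - 3*g)*(c + 2*g)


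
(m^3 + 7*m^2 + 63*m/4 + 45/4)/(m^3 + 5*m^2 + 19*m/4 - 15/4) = (2*m + 3)/(2*m - 1)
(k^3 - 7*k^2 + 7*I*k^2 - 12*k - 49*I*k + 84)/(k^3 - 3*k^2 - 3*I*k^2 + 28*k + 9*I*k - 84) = (k^2 + k*(-7 + 3*I) - 21*I)/(k^2 - k*(3 + 7*I) + 21*I)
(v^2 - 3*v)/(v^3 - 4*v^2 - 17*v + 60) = v/(v^2 - v - 20)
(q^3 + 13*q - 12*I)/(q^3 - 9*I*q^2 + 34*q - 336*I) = (q^3 + 13*q - 12*I)/(q^3 - 9*I*q^2 + 34*q - 336*I)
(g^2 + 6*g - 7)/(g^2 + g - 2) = (g + 7)/(g + 2)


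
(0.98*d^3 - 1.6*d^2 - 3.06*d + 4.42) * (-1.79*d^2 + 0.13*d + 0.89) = -1.7542*d^5 + 2.9914*d^4 + 6.1416*d^3 - 9.7336*d^2 - 2.1488*d + 3.9338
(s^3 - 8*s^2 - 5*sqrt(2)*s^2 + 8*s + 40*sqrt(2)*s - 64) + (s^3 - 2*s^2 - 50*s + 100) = 2*s^3 - 10*s^2 - 5*sqrt(2)*s^2 - 42*s + 40*sqrt(2)*s + 36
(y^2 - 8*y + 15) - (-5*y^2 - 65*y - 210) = 6*y^2 + 57*y + 225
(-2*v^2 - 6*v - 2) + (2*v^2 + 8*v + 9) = 2*v + 7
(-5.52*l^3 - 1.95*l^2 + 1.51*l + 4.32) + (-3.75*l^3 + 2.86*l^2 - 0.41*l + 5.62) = -9.27*l^3 + 0.91*l^2 + 1.1*l + 9.94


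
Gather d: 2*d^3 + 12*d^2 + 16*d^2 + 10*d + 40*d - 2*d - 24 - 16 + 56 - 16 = 2*d^3 + 28*d^2 + 48*d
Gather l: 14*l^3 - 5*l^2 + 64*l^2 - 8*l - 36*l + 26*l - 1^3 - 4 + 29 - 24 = 14*l^3 + 59*l^2 - 18*l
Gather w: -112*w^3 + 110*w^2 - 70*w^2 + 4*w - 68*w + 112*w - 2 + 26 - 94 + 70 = -112*w^3 + 40*w^2 + 48*w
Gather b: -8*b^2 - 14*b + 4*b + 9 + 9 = -8*b^2 - 10*b + 18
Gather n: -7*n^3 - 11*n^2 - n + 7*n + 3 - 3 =-7*n^3 - 11*n^2 + 6*n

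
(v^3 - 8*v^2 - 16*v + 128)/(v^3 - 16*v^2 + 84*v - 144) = (v^2 - 4*v - 32)/(v^2 - 12*v + 36)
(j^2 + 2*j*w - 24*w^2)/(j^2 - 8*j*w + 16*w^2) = (-j - 6*w)/(-j + 4*w)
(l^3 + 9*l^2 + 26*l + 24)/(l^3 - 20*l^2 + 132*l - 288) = (l^3 + 9*l^2 + 26*l + 24)/(l^3 - 20*l^2 + 132*l - 288)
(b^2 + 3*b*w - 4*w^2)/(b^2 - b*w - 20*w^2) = (-b + w)/(-b + 5*w)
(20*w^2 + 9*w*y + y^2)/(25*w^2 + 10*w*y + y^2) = (4*w + y)/(5*w + y)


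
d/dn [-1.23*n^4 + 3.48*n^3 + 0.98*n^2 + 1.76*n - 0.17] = -4.92*n^3 + 10.44*n^2 + 1.96*n + 1.76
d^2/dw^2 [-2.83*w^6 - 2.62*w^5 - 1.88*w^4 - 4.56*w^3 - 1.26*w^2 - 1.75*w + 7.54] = -84.9*w^4 - 52.4*w^3 - 22.56*w^2 - 27.36*w - 2.52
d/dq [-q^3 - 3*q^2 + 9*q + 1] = -3*q^2 - 6*q + 9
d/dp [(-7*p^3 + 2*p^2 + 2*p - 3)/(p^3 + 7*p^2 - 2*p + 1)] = (-51*p^4 + 24*p^3 - 30*p^2 + 46*p - 4)/(p^6 + 14*p^5 + 45*p^4 - 26*p^3 + 18*p^2 - 4*p + 1)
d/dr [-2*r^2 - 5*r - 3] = -4*r - 5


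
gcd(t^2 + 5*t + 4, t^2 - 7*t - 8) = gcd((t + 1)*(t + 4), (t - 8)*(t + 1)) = t + 1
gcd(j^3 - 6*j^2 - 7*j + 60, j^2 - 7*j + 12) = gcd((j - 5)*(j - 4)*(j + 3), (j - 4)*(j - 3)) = j - 4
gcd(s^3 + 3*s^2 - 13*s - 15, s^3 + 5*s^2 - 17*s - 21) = s^2 - 2*s - 3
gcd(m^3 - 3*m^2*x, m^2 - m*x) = m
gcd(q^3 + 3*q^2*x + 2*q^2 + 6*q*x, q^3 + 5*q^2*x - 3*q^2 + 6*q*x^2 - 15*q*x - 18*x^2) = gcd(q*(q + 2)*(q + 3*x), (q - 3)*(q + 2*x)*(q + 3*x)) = q + 3*x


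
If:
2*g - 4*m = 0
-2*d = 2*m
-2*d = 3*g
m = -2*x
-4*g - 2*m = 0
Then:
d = 0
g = 0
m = 0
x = 0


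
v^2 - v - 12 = (v - 4)*(v + 3)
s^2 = s^2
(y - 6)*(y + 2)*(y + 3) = y^3 - y^2 - 24*y - 36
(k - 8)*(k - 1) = k^2 - 9*k + 8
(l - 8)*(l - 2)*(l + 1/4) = l^3 - 39*l^2/4 + 27*l/2 + 4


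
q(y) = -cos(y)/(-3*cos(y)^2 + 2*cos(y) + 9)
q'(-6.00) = 0.05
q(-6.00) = -0.12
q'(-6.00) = 0.05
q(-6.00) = -0.12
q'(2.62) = 0.22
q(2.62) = 0.17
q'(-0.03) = -0.01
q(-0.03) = -0.12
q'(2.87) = 0.17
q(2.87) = 0.22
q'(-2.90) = -0.16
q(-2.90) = 0.23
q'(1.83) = 0.13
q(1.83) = 0.03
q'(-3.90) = 0.20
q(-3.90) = 0.12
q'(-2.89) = -0.16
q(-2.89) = 0.23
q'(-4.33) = 0.14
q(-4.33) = 0.05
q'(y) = -(-6*sin(y)*cos(y) + 2*sin(y))*cos(y)/(-3*cos(y)^2 + 2*cos(y) + 9)^2 + sin(y)/(-3*cos(y)^2 + 2*cos(y) + 9)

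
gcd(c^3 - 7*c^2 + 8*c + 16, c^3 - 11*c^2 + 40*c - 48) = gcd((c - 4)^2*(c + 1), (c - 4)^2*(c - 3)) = c^2 - 8*c + 16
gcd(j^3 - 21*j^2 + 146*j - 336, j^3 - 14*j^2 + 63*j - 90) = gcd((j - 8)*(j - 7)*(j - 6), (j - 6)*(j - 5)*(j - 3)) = j - 6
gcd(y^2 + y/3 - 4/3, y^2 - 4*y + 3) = y - 1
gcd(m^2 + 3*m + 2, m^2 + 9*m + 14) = m + 2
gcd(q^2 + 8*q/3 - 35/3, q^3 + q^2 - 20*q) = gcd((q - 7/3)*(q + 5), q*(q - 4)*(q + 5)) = q + 5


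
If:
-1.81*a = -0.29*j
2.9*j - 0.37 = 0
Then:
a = 0.02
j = 0.13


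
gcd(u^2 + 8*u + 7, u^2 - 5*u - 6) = u + 1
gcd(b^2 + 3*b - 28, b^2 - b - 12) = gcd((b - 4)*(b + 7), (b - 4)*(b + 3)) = b - 4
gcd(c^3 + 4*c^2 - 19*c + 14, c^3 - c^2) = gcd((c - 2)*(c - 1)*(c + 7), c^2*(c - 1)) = c - 1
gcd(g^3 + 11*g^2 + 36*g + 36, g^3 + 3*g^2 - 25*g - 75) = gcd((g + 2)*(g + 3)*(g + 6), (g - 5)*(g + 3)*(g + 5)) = g + 3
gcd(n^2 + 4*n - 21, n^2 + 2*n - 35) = n + 7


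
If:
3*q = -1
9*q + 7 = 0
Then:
No Solution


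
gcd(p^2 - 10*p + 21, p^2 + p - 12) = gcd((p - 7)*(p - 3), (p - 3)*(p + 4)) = p - 3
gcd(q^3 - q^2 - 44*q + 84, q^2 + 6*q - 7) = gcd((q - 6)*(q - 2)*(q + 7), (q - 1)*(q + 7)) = q + 7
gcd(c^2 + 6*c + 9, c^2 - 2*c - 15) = c + 3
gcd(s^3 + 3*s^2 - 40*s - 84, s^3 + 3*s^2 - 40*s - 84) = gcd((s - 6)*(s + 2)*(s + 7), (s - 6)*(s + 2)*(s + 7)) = s^3 + 3*s^2 - 40*s - 84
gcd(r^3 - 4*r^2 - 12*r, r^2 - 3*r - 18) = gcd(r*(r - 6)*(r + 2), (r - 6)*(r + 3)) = r - 6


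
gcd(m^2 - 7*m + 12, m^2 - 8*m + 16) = m - 4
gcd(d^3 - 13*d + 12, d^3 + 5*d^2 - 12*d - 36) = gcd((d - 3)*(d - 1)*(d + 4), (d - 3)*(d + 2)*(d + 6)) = d - 3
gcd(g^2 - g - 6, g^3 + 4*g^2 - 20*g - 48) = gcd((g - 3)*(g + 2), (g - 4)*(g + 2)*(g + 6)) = g + 2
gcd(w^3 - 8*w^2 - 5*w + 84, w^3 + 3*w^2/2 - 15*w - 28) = w - 4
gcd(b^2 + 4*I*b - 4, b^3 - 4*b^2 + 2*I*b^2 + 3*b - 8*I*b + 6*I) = b + 2*I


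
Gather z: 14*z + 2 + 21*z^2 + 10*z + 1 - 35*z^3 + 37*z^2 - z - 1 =-35*z^3 + 58*z^2 + 23*z + 2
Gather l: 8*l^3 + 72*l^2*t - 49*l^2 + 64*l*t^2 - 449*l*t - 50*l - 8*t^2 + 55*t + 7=8*l^3 + l^2*(72*t - 49) + l*(64*t^2 - 449*t - 50) - 8*t^2 + 55*t + 7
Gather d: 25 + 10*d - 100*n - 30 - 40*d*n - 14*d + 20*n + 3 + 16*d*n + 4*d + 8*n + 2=-24*d*n - 72*n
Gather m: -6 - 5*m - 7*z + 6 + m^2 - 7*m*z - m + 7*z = m^2 + m*(-7*z - 6)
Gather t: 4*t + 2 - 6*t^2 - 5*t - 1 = -6*t^2 - t + 1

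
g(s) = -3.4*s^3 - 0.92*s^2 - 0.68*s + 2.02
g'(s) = -10.2*s^2 - 1.84*s - 0.68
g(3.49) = -156.09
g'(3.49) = -131.34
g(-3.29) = 115.38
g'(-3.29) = -105.03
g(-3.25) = 111.23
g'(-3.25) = -102.44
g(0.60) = 0.55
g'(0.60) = -5.46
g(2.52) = -59.95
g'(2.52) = -70.09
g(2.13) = -36.46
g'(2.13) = -50.88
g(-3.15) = 101.30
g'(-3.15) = -96.09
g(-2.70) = 64.07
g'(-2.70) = -70.07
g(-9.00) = 2412.22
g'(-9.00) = -810.32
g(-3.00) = 87.58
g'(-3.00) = -86.96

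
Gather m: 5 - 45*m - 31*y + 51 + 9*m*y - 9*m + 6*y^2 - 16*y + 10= m*(9*y - 54) + 6*y^2 - 47*y + 66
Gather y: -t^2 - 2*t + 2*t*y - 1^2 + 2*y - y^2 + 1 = -t^2 - 2*t - y^2 + y*(2*t + 2)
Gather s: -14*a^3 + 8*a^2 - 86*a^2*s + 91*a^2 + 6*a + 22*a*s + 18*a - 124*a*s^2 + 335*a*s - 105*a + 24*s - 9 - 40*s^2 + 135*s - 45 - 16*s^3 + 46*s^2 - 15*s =-14*a^3 + 99*a^2 - 81*a - 16*s^3 + s^2*(6 - 124*a) + s*(-86*a^2 + 357*a + 144) - 54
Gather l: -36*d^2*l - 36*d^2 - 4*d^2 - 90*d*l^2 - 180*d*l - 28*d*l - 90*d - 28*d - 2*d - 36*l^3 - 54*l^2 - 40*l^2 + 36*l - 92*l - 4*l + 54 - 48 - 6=-40*d^2 - 120*d - 36*l^3 + l^2*(-90*d - 94) + l*(-36*d^2 - 208*d - 60)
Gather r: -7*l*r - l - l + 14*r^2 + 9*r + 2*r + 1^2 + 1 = -2*l + 14*r^2 + r*(11 - 7*l) + 2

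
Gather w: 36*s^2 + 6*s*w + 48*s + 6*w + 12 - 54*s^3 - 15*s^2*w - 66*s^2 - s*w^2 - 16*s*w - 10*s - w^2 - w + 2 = -54*s^3 - 30*s^2 + 38*s + w^2*(-s - 1) + w*(-15*s^2 - 10*s + 5) + 14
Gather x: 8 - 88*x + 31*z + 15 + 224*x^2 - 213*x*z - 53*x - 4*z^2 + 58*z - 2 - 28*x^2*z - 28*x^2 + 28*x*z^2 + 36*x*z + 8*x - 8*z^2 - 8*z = x^2*(196 - 28*z) + x*(28*z^2 - 177*z - 133) - 12*z^2 + 81*z + 21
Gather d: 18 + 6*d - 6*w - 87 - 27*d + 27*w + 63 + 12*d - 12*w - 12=-9*d + 9*w - 18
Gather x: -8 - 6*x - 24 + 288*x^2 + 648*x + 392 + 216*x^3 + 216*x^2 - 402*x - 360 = 216*x^3 + 504*x^2 + 240*x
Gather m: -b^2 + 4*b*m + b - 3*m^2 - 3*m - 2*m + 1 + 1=-b^2 + b - 3*m^2 + m*(4*b - 5) + 2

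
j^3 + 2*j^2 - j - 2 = (j - 1)*(j + 1)*(j + 2)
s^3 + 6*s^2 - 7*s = s*(s - 1)*(s + 7)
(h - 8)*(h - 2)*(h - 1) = h^3 - 11*h^2 + 26*h - 16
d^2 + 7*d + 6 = (d + 1)*(d + 6)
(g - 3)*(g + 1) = g^2 - 2*g - 3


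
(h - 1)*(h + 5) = h^2 + 4*h - 5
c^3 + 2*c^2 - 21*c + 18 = (c - 3)*(c - 1)*(c + 6)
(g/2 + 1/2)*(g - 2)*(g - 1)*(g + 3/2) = g^4/2 - g^3/4 - 2*g^2 + g/4 + 3/2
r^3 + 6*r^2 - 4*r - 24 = (r - 2)*(r + 2)*(r + 6)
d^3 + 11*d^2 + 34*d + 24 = (d + 1)*(d + 4)*(d + 6)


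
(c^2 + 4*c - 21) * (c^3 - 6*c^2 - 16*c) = c^5 - 2*c^4 - 61*c^3 + 62*c^2 + 336*c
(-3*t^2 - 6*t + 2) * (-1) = 3*t^2 + 6*t - 2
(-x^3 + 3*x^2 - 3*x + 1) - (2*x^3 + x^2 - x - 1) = -3*x^3 + 2*x^2 - 2*x + 2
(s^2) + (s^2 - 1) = 2*s^2 - 1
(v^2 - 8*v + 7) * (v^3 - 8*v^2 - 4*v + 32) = v^5 - 16*v^4 + 67*v^3 + 8*v^2 - 284*v + 224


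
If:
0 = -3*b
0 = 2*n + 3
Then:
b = 0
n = -3/2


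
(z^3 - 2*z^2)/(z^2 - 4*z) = z*(z - 2)/(z - 4)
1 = 1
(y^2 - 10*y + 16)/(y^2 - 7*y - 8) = (y - 2)/(y + 1)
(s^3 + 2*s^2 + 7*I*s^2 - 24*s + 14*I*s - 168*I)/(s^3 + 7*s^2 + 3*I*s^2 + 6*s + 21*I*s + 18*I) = (s^2 + s*(-4 + 7*I) - 28*I)/(s^2 + s*(1 + 3*I) + 3*I)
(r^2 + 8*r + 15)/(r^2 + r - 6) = (r + 5)/(r - 2)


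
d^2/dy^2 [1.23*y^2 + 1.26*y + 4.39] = 2.46000000000000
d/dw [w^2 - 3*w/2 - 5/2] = 2*w - 3/2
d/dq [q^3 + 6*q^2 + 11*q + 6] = 3*q^2 + 12*q + 11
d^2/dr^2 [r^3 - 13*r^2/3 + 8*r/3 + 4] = 6*r - 26/3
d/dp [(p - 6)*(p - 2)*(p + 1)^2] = 4*p^3 - 18*p^2 - 6*p + 16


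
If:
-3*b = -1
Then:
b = 1/3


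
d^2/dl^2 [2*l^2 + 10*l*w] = 4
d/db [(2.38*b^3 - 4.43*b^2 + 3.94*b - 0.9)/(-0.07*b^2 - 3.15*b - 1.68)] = (-0.1666*b^4 - 14.994*b^3 + 2.2351*b^2 + 14.7588*b - 9.4542)/(0.0049*b^4 + 0.441*b^3 + 10.1577*b^2 + 10.584*b + 2.8224)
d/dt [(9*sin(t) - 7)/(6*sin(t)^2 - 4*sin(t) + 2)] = (-27*sin(t)^2 + 42*sin(t) - 5)*cos(t)/(2*(3*sin(t)^2 - 2*sin(t) + 1)^2)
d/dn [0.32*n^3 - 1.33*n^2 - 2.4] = n*(0.96*n - 2.66)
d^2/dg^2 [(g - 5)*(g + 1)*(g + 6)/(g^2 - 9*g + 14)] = 16*(7*g^3 - 69*g^2 + 327*g - 659)/(g^6 - 27*g^5 + 285*g^4 - 1485*g^3 + 3990*g^2 - 5292*g + 2744)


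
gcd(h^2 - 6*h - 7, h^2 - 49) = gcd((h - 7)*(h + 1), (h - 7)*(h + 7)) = h - 7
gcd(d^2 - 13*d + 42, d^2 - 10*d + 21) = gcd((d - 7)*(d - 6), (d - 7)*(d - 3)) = d - 7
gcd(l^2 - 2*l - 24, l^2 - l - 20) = l + 4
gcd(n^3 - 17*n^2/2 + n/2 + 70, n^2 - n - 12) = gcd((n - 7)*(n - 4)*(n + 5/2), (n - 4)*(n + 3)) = n - 4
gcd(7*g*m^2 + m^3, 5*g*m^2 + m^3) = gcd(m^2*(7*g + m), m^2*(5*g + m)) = m^2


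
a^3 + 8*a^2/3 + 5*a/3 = a*(a + 1)*(a + 5/3)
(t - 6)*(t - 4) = t^2 - 10*t + 24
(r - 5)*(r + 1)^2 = r^3 - 3*r^2 - 9*r - 5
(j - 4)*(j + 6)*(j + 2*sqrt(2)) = j^3 + 2*j^2 + 2*sqrt(2)*j^2 - 24*j + 4*sqrt(2)*j - 48*sqrt(2)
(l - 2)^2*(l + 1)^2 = l^4 - 2*l^3 - 3*l^2 + 4*l + 4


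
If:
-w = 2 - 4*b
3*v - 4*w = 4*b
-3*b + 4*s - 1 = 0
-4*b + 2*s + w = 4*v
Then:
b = 55/151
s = 79/151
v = -36/151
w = -82/151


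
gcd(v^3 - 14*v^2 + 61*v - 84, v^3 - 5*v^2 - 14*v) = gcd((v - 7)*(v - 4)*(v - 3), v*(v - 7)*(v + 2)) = v - 7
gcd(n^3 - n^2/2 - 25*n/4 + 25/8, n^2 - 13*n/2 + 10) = n - 5/2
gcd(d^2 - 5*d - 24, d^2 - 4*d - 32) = d - 8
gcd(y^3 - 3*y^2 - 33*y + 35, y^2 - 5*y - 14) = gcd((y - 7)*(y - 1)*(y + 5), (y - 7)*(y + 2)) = y - 7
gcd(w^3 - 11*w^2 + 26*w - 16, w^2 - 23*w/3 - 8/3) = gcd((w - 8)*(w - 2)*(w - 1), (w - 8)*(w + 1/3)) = w - 8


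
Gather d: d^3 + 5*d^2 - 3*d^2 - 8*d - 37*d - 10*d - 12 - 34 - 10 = d^3 + 2*d^2 - 55*d - 56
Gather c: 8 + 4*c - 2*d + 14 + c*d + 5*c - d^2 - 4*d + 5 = c*(d + 9) - d^2 - 6*d + 27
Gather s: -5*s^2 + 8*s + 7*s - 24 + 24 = -5*s^2 + 15*s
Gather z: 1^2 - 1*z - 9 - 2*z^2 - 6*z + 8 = -2*z^2 - 7*z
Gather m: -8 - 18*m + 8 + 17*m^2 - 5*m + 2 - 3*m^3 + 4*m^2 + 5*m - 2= -3*m^3 + 21*m^2 - 18*m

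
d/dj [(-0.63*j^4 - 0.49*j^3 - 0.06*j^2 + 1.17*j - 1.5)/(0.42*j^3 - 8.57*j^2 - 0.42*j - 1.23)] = (-0.2646*j^6 + 10.7982*j^5 + 5.0183*j^4 + 2.5284*j^3 + 13.7502*j^2 - 25.5624*j - 2.0691)/(0.1764*j^6 - 7.1988*j^5 + 73.0921*j^4 + 6.1656*j^3 + 21.2586*j^2 + 1.0332*j + 1.5129)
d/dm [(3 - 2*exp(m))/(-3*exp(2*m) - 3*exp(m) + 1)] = (-6*exp(2*m) + 18*exp(m) + 7)*exp(m)/(9*exp(4*m) + 18*exp(3*m) + 3*exp(2*m) - 6*exp(m) + 1)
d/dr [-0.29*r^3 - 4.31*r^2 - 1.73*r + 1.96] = -0.87*r^2 - 8.62*r - 1.73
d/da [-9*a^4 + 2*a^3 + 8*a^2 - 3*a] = -36*a^3 + 6*a^2 + 16*a - 3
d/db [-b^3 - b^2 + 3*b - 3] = -3*b^2 - 2*b + 3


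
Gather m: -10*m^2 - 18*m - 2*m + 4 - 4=-10*m^2 - 20*m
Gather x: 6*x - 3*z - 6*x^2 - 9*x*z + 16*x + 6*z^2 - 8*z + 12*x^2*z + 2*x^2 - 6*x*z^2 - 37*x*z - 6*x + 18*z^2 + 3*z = x^2*(12*z - 4) + x*(-6*z^2 - 46*z + 16) + 24*z^2 - 8*z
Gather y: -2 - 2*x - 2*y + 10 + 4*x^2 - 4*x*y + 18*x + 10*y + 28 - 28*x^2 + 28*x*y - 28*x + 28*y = -24*x^2 - 12*x + y*(24*x + 36) + 36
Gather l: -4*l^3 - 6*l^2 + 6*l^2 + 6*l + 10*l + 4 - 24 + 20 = -4*l^3 + 16*l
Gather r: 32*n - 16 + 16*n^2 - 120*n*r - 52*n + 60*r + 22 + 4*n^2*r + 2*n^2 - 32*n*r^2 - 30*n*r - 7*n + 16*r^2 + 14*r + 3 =18*n^2 - 27*n + r^2*(16 - 32*n) + r*(4*n^2 - 150*n + 74) + 9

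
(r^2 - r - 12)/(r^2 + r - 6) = (r - 4)/(r - 2)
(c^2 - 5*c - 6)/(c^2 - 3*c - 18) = (c + 1)/(c + 3)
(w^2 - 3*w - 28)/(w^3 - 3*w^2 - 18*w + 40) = (w - 7)/(w^2 - 7*w + 10)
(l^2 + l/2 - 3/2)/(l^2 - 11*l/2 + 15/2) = (2*l^2 + l - 3)/(2*l^2 - 11*l + 15)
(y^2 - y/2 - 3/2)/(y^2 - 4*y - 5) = (y - 3/2)/(y - 5)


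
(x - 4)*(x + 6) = x^2 + 2*x - 24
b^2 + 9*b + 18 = (b + 3)*(b + 6)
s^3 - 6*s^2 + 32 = (s - 4)^2*(s + 2)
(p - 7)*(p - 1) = p^2 - 8*p + 7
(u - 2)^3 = u^3 - 6*u^2 + 12*u - 8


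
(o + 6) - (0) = o + 6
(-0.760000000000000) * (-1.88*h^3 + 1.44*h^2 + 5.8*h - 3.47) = 1.4288*h^3 - 1.0944*h^2 - 4.408*h + 2.6372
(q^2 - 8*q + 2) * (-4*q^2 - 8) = -4*q^4 + 32*q^3 - 16*q^2 + 64*q - 16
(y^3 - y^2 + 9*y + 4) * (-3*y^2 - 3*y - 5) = -3*y^5 - 29*y^3 - 34*y^2 - 57*y - 20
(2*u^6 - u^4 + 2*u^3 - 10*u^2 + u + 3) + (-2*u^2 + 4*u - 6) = 2*u^6 - u^4 + 2*u^3 - 12*u^2 + 5*u - 3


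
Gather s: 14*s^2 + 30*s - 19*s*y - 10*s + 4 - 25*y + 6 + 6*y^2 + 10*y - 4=14*s^2 + s*(20 - 19*y) + 6*y^2 - 15*y + 6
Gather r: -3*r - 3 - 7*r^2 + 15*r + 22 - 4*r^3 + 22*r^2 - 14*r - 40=-4*r^3 + 15*r^2 - 2*r - 21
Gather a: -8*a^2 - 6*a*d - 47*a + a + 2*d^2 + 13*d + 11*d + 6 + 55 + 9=-8*a^2 + a*(-6*d - 46) + 2*d^2 + 24*d + 70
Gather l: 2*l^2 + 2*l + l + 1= 2*l^2 + 3*l + 1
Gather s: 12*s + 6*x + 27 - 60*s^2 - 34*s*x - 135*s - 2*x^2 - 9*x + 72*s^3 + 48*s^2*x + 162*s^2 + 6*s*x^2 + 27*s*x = 72*s^3 + s^2*(48*x + 102) + s*(6*x^2 - 7*x - 123) - 2*x^2 - 3*x + 27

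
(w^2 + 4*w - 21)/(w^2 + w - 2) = (w^2 + 4*w - 21)/(w^2 + w - 2)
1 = 1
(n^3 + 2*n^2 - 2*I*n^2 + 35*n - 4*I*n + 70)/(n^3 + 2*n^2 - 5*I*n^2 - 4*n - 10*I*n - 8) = (n^2 - 2*I*n + 35)/(n^2 - 5*I*n - 4)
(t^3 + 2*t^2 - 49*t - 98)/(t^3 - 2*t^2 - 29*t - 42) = (t + 7)/(t + 3)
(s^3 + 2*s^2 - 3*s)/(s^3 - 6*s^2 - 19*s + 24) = s/(s - 8)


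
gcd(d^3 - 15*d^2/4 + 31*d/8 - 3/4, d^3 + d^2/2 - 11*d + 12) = d^2 - 7*d/2 + 3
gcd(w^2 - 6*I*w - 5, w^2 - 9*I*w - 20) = w - 5*I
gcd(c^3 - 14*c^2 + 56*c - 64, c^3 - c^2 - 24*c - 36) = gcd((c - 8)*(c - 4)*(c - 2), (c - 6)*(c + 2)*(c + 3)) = 1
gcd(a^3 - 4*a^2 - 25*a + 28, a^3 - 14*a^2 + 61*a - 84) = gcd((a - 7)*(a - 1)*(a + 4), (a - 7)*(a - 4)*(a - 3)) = a - 7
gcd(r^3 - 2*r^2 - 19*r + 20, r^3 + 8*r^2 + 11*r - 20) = r^2 + 3*r - 4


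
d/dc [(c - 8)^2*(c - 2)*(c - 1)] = 4*c^3 - 57*c^2 + 228*c - 224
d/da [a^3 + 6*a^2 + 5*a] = 3*a^2 + 12*a + 5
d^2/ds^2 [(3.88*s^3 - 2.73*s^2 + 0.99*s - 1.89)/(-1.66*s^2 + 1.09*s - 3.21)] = (1.4210854715202e-14*s^5 + 1.4210854715202e-14*s^4 + 36.553516*s^3 + 25.4204280000001*s^2 - 228.74616*s + 33.681474)/(4.574296*s^6 - 9.010812*s^5 + 32.453166*s^4 - 36.144073*s^3 + 62.755821*s^2 - 33.694407*s + 33.076161)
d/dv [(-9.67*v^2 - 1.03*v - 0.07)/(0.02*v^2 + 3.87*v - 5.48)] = (-37.4023*v^2 + 105.986*v + 5.9153)/(0.0004*v^4 + 0.1548*v^3 + 14.7577*v^2 - 42.4152*v + 30.0304)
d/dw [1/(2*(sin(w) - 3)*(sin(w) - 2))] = (5 - 2*sin(w))*cos(w)/(2*(sin(w) - 3)^2*(sin(w) - 2)^2)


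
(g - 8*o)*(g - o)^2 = g^3 - 10*g^2*o + 17*g*o^2 - 8*o^3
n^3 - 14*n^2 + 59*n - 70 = (n - 7)*(n - 5)*(n - 2)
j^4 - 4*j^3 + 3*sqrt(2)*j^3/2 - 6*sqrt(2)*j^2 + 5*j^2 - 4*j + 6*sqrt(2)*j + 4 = (j - 2)^2*(j + sqrt(2)/2)*(j + sqrt(2))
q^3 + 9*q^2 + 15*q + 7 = (q + 1)^2*(q + 7)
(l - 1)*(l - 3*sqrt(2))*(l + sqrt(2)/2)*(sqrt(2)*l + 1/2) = sqrt(2)*l^4 - 9*l^3/2 - sqrt(2)*l^3 - 17*sqrt(2)*l^2/4 + 9*l^2/2 - 3*l/2 + 17*sqrt(2)*l/4 + 3/2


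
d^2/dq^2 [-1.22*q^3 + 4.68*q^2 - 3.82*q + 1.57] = 9.36 - 7.32*q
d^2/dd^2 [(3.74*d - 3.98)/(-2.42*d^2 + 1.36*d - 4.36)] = (-(3.74*d - 3.98)*(4.84*d - 1.36)*(9.68*d - 2.72) + (54.3048*d - 29.436)*(2.42*d^2 - 1.36*d + 4.36))/(2.42*d^2 - 1.36*d + 4.36)^3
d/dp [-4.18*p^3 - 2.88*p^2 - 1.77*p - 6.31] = -12.54*p^2 - 5.76*p - 1.77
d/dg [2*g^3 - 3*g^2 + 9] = 6*g*(g - 1)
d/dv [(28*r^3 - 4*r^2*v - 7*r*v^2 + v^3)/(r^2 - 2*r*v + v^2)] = (52*r^3 - 18*r^2*v + 3*r*v^2 - v^3)/(r^3 - 3*r^2*v + 3*r*v^2 - v^3)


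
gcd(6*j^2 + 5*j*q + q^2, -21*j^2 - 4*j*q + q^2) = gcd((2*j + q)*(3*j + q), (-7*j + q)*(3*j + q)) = 3*j + q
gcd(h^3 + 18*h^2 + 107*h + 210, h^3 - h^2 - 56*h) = h + 7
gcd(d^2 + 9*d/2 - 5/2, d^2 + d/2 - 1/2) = d - 1/2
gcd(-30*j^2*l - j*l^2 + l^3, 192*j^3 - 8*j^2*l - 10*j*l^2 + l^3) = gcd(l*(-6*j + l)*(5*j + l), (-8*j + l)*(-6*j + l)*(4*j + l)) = 6*j - l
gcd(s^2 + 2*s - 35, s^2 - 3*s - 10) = s - 5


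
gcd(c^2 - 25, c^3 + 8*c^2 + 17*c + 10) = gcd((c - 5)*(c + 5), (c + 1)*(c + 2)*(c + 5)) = c + 5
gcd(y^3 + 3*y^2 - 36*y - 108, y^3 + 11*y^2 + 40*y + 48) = y + 3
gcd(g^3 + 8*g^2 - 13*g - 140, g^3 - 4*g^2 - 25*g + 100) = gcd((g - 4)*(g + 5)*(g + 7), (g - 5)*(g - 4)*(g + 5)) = g^2 + g - 20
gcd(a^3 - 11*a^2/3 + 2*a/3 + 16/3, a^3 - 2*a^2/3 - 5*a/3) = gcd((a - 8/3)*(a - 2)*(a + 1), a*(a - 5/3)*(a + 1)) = a + 1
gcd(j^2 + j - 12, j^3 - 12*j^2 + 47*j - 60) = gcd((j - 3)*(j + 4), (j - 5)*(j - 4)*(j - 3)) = j - 3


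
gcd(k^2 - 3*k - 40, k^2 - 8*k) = k - 8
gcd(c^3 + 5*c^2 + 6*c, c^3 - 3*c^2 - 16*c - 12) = c + 2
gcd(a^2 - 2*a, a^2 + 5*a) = a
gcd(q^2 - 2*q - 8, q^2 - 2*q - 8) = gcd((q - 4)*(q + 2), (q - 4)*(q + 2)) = q^2 - 2*q - 8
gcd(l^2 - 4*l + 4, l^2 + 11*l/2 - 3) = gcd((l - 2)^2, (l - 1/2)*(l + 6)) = 1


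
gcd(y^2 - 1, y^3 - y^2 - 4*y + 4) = y - 1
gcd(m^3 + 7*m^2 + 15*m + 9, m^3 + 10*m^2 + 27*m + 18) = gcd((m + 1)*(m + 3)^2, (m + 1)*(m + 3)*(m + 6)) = m^2 + 4*m + 3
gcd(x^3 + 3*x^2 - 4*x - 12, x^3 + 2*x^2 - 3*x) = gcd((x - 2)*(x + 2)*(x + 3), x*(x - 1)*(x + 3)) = x + 3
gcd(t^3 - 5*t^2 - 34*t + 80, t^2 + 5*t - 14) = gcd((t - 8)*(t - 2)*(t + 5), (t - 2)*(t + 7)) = t - 2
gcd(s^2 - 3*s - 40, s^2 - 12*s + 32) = s - 8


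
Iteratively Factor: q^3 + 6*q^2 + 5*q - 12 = (q + 4)*(q^2 + 2*q - 3) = (q + 3)*(q + 4)*(q - 1)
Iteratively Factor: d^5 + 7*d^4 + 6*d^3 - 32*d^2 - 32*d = (d - 2)*(d^4 + 9*d^3 + 24*d^2 + 16*d) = (d - 2)*(d + 1)*(d^3 + 8*d^2 + 16*d) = d*(d - 2)*(d + 1)*(d^2 + 8*d + 16) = d*(d - 2)*(d + 1)*(d + 4)*(d + 4)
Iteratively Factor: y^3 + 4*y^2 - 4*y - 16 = (y - 2)*(y^2 + 6*y + 8) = (y - 2)*(y + 2)*(y + 4)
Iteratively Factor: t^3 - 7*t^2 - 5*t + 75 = (t - 5)*(t^2 - 2*t - 15) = (t - 5)*(t + 3)*(t - 5)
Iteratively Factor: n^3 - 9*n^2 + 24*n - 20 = (n - 5)*(n^2 - 4*n + 4) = (n - 5)*(n - 2)*(n - 2)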